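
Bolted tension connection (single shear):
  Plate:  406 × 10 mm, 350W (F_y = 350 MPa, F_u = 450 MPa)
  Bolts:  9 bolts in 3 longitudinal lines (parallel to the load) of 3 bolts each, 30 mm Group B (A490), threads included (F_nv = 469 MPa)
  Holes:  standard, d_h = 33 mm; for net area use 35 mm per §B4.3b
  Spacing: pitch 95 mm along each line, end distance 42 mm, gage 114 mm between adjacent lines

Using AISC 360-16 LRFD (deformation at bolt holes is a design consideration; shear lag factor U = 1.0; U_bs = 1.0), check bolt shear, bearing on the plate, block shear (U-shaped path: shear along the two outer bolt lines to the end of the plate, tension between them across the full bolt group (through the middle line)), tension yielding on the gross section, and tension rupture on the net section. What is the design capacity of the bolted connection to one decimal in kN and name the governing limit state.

Bolt shear: A_b = π(30)²/4 = 706.86 mm². φR_n = 0.75 × 469 × 706.86 × 9 × 1 = 2237.7 kN.
Bearing (10 mm plate, F_u = 450 MPa): end bolts L_c = 42 − 33/2 = 25.5, R_n = min(1.2×25.5×10×450, 2.4×30×10×450) = 137.7 kN/bolt; interior L_c = 95 − 33 = 62, R_n = 324 kN/bolt. φR_n = 0.75 × (3×137.7 + 6×324) = 1767.8 kN.
Block shear: shear path 2×[42+2×95] = 2×232 mm, A_gv = 4640, A_nv = 2×(232 − 2.5×35)×10 = 2890 mm²; tension across gage: (228 − 2×35)×10 = 1580 mm². R_n = min(0.6×450×2890, 0.6×350×4640) + 1.0×450×1580 = min(780.3, 974.4) + 711 = 1491.3 kN. φR_n = 0.75 × 1491.3 = 1118.5 kN.
Tension yield (gross): A_g = 406×10 = 4060 mm². φR_n = 0.90 × 350 × 4060 = 1278.9 kN.
Tension rupture (net): A_n = (406 − 3×35)×10 = 3010 mm² (U = 1.0, A_e = A_n). φR_n = 0.75 × 450 × 3010 = 1015.9 kN.
Governing: min(2237.7, 1767.8, 1118.5, 1278.9, 1015.9) = 1015.9 kN → net-section rupture.

1015.9 kN (net-section rupture governs)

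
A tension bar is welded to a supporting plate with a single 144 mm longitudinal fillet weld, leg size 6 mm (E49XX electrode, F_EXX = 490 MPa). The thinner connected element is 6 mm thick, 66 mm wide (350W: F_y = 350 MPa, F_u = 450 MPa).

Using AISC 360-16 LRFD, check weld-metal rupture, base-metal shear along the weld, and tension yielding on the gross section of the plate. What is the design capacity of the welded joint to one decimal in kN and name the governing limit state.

124.7 kN (gross-section yield governs)

Weld metal: throat = 0.707×6 = 4.242 mm, L = 144 mm. φR_n = 0.75 × 0.6 × 490 × 4.242 × 144 = 134.7 kN.
Base metal shear (6 mm plate): yield φR_n = 1.0×0.6×350×6×144 = 181.4 kN; rupture φR_n = 0.75×0.6×450×6×144 = 175.0 kN; take 175.0 kN (rupture).
Tension yield (gross): A_g = 66×6 = 396 mm². φR_n = 0.90 × 350 × 396 = 124.7 kN.
Governing: min(134.7, 175.0, 124.7) = 124.7 kN → gross-section yield.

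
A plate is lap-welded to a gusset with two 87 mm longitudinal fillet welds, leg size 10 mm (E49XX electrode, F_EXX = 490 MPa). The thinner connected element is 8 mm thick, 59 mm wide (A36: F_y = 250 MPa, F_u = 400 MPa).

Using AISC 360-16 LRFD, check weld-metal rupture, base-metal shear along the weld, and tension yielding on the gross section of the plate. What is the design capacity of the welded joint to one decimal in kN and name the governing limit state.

106.2 kN (gross-section yield governs)

Weld metal: throat = 0.707×10 = 7.07 mm, L = 2×87 = 174 mm. φR_n = 0.75 × 0.6 × 490 × 7.07 × 174 = 271.3 kN.
Base metal shear (8 mm plate): yield φR_n = 1.0×0.6×250×8×174 = 208.8 kN; rupture φR_n = 0.75×0.6×400×8×174 = 250.6 kN; take 208.8 kN (yield).
Tension yield (gross): A_g = 59×8 = 472 mm². φR_n = 0.90 × 250 × 472 = 106.2 kN.
Governing: min(271.3, 208.8, 106.2) = 106.2 kN → gross-section yield.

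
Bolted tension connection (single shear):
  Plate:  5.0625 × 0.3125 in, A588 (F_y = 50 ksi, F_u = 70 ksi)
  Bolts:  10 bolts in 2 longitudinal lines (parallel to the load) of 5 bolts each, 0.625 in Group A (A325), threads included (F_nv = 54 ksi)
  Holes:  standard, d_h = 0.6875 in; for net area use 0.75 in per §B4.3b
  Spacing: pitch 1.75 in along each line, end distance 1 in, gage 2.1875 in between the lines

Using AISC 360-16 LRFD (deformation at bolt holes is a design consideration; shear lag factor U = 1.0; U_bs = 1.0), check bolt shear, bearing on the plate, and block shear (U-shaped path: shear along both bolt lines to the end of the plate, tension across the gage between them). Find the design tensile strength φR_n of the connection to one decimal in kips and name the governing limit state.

Bolt shear: A_b = π(0.625)²/4 = 0.3068 in². φR_n = 0.75 × 54 × 0.3068 × 10 × 1 = 124.3 kips.
Bearing (0.3125 in plate, F_u = 70 ksi): end bolts L_c = 1 − 0.6875/2 = 0.65625, R_n = min(1.2×0.65625×0.3125×70, 2.4×0.625×0.3125×70) = 17.227 kips/bolt; interior L_c = 1.75 − 0.6875 = 1.0625, R_n = 27.891 kips/bolt. φR_n = 0.75 × (2×17.227 + 8×27.891) = 193.2 kips.
Block shear: shear path 2×[1+4×1.75] = 2×8 in, A_gv = 5, A_nv = 2×(8 − 4.5×0.75)×0.3125 = 2.8906 in²; tension across gage: (2.1875 − 1×0.75)×0.3125 = 0.44922 in². R_n = min(0.6×70×2.8906, 0.6×50×5) + 1.0×70×0.44922 = min(121.41, 150) + 31.445 = 152.86 kips. φR_n = 0.75 × 152.86 = 114.6 kips.
Governing: min(124.3, 193.2, 114.6) = 114.6 kips → block shear.

114.6 kips (block shear governs)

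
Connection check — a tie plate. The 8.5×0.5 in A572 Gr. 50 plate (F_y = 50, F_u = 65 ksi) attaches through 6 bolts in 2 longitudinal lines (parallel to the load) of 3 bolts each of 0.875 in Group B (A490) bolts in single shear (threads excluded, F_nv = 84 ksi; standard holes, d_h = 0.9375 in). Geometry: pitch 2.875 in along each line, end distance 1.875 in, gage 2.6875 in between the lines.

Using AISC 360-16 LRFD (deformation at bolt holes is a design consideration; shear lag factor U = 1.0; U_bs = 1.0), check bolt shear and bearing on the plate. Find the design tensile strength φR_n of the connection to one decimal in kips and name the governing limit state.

227.3 kips (bolt shear governs)

Bolt shear: A_b = π(0.875)²/4 = 0.60132 in². φR_n = 0.75 × 84 × 0.60132 × 6 × 1 = 227.3 kips.
Bearing (0.5 in plate, F_u = 65 ksi): end bolts L_c = 1.875 − 0.9375/2 = 1.40625, R_n = min(1.2×1.40625×0.5×65, 2.4×0.875×0.5×65) = 54.844 kips/bolt; interior L_c = 2.875 − 0.9375 = 1.9375, R_n = 68.25 kips/bolt. φR_n = 0.75 × (2×54.844 + 4×68.25) = 287.0 kips.
Governing: min(227.3, 287.0) = 227.3 kips → bolt shear.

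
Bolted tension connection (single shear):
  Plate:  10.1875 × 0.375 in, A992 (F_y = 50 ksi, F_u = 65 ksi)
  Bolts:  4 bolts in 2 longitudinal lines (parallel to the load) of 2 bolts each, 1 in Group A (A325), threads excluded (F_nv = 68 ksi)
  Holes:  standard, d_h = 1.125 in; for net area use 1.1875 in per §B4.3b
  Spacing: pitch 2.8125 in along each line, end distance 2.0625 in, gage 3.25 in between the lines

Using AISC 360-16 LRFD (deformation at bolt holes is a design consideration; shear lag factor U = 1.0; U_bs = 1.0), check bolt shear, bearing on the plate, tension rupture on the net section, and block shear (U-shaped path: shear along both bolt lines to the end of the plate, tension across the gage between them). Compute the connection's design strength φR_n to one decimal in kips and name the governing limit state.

105.6 kips (block shear governs)

Bolt shear: A_b = π(1)²/4 = 0.7854 in². φR_n = 0.75 × 68 × 0.7854 × 4 × 1 = 160.2 kips.
Bearing (0.375 in plate, F_u = 65 ksi): end bolts L_c = 2.0625 − 1.125/2 = 1.5, R_n = min(1.2×1.5×0.375×65, 2.4×1×0.375×65) = 43.875 kips/bolt; interior L_c = 2.8125 − 1.125 = 1.6875, R_n = 49.359 kips/bolt. φR_n = 0.75 × (2×43.875 + 2×49.359) = 139.9 kips.
Tension rupture (net): A_n = (10.1875 − 2×1.1875)×0.375 = 2.9297 in² (U = 1.0, A_e = A_n). φR_n = 0.75 × 65 × 2.9297 = 142.8 kips.
Block shear: shear path 2×[2.0625+1×2.8125] = 2×4.875 in, A_gv = 3.6563, A_nv = 2×(4.875 − 1.5×1.1875)×0.375 = 2.3203 in²; tension across gage: (3.25 − 1×1.1875)×0.375 = 0.77344 in². R_n = min(0.6×65×2.3203, 0.6×50×3.6563) + 1.0×65×0.77344 = min(90.492, 109.69) + 50.274 = 140.77 kips. φR_n = 0.75 × 140.77 = 105.6 kips.
Governing: min(160.2, 139.9, 142.8, 105.6) = 105.6 kips → block shear.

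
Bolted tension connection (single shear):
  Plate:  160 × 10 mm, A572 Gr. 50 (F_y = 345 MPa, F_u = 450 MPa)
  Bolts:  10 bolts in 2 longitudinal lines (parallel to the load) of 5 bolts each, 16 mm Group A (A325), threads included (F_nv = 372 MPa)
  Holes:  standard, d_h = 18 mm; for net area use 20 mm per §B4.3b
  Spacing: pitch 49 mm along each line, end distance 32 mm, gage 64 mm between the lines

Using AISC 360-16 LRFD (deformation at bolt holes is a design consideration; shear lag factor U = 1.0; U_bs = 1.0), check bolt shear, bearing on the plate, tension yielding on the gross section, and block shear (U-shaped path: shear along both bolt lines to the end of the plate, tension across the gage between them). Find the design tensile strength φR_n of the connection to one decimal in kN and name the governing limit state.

Bolt shear: A_b = π(16)²/4 = 201.06 mm². φR_n = 0.75 × 372 × 201.06 × 10 × 1 = 561.0 kN.
Bearing (10 mm plate, F_u = 450 MPa): end bolts L_c = 32 − 18/2 = 23, R_n = min(1.2×23×10×450, 2.4×16×10×450) = 124.2 kN/bolt; interior L_c = 49 − 18 = 31, R_n = 167.4 kN/bolt. φR_n = 0.75 × (2×124.2 + 8×167.4) = 1190.7 kN.
Tension yield (gross): A_g = 160×10 = 1600 mm². φR_n = 0.90 × 345 × 1600 = 496.8 kN.
Block shear: shear path 2×[32+4×49] = 2×228 mm, A_gv = 4560, A_nv = 2×(228 − 4.5×20)×10 = 2760 mm²; tension across gage: (64 − 1×20)×10 = 440 mm². R_n = min(0.6×450×2760, 0.6×345×4560) + 1.0×450×440 = min(745.2, 943.92) + 198 = 943.2 kN. φR_n = 0.75 × 943.2 = 707.4 kN.
Governing: min(561.0, 1190.7, 496.8, 707.4) = 496.8 kN → gross-section yield.

496.8 kN (gross-section yield governs)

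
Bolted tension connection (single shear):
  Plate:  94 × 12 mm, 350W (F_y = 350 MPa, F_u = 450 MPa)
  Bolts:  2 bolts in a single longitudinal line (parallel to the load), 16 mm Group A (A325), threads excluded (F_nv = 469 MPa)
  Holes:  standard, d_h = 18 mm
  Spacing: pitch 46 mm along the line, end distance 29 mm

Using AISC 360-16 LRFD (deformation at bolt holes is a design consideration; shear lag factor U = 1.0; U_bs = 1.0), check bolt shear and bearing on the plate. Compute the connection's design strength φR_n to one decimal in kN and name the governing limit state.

141.4 kN (bolt shear governs)

Bolt shear: A_b = π(16)²/4 = 201.06 mm². φR_n = 0.75 × 469 × 201.06 × 2 × 1 = 141.4 kN.
Bearing (12 mm plate, F_u = 450 MPa): end bolts L_c = 29 − 18/2 = 20, R_n = min(1.2×20×12×450, 2.4×16×12×450) = 129.6 kN/bolt; interior L_c = 46 − 18 = 28, R_n = 181.44 kN/bolt. φR_n = 0.75 × (1×129.6 + 1×181.44) = 233.3 kN.
Governing: min(141.4, 233.3) = 141.4 kN → bolt shear.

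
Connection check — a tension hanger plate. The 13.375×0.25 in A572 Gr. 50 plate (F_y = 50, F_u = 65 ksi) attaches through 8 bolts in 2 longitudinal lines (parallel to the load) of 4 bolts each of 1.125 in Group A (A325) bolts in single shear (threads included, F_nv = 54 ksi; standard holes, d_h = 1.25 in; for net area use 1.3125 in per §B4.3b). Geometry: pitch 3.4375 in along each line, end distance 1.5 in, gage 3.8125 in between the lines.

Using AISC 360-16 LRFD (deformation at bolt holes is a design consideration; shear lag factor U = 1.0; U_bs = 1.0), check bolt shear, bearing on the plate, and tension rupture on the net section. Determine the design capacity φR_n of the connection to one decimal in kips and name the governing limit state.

131.0 kips (net-section rupture governs)

Bolt shear: A_b = π(1.125)²/4 = 0.99402 in². φR_n = 0.75 × 54 × 0.99402 × 8 × 1 = 322.1 kips.
Bearing (0.25 in plate, F_u = 65 ksi): end bolts L_c = 1.5 − 1.25/2 = 0.875, R_n = min(1.2×0.875×0.25×65, 2.4×1.125×0.25×65) = 17.063 kips/bolt; interior L_c = 3.4375 − 1.25 = 2.1875, R_n = 42.656 kips/bolt. φR_n = 0.75 × (2×17.063 + 6×42.656) = 217.5 kips.
Tension rupture (net): A_n = (13.375 − 2×1.3125)×0.25 = 2.6875 in² (U = 1.0, A_e = A_n). φR_n = 0.75 × 65 × 2.6875 = 131.0 kips.
Governing: min(322.1, 217.5, 131.0) = 131.0 kips → net-section rupture.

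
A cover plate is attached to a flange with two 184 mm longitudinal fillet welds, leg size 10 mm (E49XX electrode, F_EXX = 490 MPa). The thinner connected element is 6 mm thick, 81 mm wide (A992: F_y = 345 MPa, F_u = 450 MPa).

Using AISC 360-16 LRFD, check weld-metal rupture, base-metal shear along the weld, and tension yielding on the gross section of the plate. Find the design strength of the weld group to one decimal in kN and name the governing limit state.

Weld metal: throat = 0.707×10 = 7.07 mm, L = 2×184 = 368 mm. φR_n = 0.75 × 0.6 × 490 × 7.07 × 368 = 573.7 kN.
Base metal shear (6 mm plate): yield φR_n = 1.0×0.6×345×6×368 = 457.1 kN; rupture φR_n = 0.75×0.6×450×6×368 = 447.1 kN; take 447.1 kN (rupture).
Tension yield (gross): A_g = 81×6 = 486 mm². φR_n = 0.90 × 345 × 486 = 150.9 kN.
Governing: min(573.7, 447.1, 150.9) = 150.9 kN → gross-section yield.

150.9 kN (gross-section yield governs)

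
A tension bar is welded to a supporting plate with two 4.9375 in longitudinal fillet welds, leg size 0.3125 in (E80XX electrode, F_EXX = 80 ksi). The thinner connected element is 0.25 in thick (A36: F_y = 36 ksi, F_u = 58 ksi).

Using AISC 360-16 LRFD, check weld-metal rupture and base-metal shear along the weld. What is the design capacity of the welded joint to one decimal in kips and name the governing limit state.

53.3 kips (base-metal shear governs)

Weld metal: throat = 0.707×0.3125 = 0.22094 in, L = 2×4.9375 = 9.875 in. φR_n = 0.75 × 0.6 × 80 × 0.22094 × 9.875 = 78.5 kips.
Base metal shear (0.25 in plate): yield φR_n = 1.0×0.6×36×0.25×9.875 = 53.3 kips; rupture φR_n = 0.75×0.6×58×0.25×9.875 = 64.4 kips; take 53.3 kips (yield).
Governing: min(78.5, 53.3) = 53.3 kips → base-metal shear.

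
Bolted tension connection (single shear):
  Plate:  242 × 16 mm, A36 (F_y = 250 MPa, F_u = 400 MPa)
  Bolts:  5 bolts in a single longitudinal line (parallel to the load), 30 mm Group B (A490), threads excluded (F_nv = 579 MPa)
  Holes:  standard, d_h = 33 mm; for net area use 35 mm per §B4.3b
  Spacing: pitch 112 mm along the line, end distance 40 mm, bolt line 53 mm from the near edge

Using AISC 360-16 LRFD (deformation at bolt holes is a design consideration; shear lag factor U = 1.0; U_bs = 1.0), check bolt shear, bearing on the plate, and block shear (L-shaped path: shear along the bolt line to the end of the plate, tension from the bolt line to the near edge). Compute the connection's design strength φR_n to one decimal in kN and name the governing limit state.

1048.8 kN (block shear governs)

Bolt shear: A_b = π(30)²/4 = 706.86 mm². φR_n = 0.75 × 579 × 706.86 × 5 × 1 = 1534.8 kN.
Bearing (16 mm plate, F_u = 400 MPa): end bolts L_c = 40 − 33/2 = 23.5, R_n = min(1.2×23.5×16×400, 2.4×30×16×400) = 180.48 kN/bolt; interior L_c = 112 − 33 = 79, R_n = 460.8 kN/bolt. φR_n = 0.75 × (1×180.48 + 4×460.8) = 1517.8 kN.
Block shear: shear path 1×[40+4×112] = 1×488 mm, A_gv = 7808, A_nv = 1×(488 − 4.5×35)×16 = 5288 mm²; tension to near edge: (53 − 0.5×35)×16 = 568 mm². R_n = min(0.6×400×5288, 0.6×250×7808) + 1.0×400×568 = min(1269.1, 1171.2) + 227.2 = 1398.4 kN. φR_n = 0.75 × 1398.4 = 1048.8 kN.
Governing: min(1534.8, 1517.8, 1048.8) = 1048.8 kN → block shear.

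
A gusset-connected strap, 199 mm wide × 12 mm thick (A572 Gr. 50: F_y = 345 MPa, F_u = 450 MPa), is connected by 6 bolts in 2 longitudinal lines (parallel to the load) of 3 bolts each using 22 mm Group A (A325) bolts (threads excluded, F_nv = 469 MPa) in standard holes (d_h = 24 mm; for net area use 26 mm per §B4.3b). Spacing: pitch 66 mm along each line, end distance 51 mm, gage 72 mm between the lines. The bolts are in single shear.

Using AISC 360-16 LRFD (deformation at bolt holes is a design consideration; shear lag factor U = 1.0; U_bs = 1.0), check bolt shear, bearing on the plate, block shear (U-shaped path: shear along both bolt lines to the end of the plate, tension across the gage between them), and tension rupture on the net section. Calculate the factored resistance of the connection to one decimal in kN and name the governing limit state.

Bolt shear: A_b = π(22)²/4 = 380.13 mm². φR_n = 0.75 × 469 × 380.13 × 6 × 1 = 802.3 kN.
Bearing (12 mm plate, F_u = 450 MPa): end bolts L_c = 51 − 24/2 = 39, R_n = min(1.2×39×12×450, 2.4×22×12×450) = 252.72 kN/bolt; interior L_c = 66 − 24 = 42, R_n = 272.16 kN/bolt. φR_n = 0.75 × (2×252.72 + 4×272.16) = 1195.6 kN.
Block shear: shear path 2×[51+2×66] = 2×183 mm, A_gv = 4392, A_nv = 2×(183 − 2.5×26)×12 = 2832 mm²; tension across gage: (72 − 1×26)×12 = 552 mm². R_n = min(0.6×450×2832, 0.6×345×4392) + 1.0×450×552 = min(764.64, 909.14) + 248.4 = 1013 kN. φR_n = 0.75 × 1013 = 759.8 kN.
Tension rupture (net): A_n = (199 − 2×26)×12 = 1764 mm² (U = 1.0, A_e = A_n). φR_n = 0.75 × 450 × 1764 = 595.4 kN.
Governing: min(802.3, 1195.6, 759.8, 595.4) = 595.4 kN → net-section rupture.

595.4 kN (net-section rupture governs)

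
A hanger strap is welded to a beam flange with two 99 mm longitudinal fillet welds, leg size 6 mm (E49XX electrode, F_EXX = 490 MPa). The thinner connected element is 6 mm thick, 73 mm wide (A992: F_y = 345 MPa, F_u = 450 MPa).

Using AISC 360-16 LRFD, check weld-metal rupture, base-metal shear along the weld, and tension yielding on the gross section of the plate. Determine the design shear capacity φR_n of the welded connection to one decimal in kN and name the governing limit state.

Weld metal: throat = 0.707×6 = 4.242 mm, L = 2×99 = 198 mm. φR_n = 0.75 × 0.6 × 490 × 4.242 × 198 = 185.2 kN.
Base metal shear (6 mm plate): yield φR_n = 1.0×0.6×345×6×198 = 245.9 kN; rupture φR_n = 0.75×0.6×450×6×198 = 240.6 kN; take 240.6 kN (rupture).
Tension yield (gross): A_g = 73×6 = 438 mm². φR_n = 0.90 × 345 × 438 = 136.0 kN.
Governing: min(185.2, 240.6, 136.0) = 136.0 kN → gross-section yield.

136.0 kN (gross-section yield governs)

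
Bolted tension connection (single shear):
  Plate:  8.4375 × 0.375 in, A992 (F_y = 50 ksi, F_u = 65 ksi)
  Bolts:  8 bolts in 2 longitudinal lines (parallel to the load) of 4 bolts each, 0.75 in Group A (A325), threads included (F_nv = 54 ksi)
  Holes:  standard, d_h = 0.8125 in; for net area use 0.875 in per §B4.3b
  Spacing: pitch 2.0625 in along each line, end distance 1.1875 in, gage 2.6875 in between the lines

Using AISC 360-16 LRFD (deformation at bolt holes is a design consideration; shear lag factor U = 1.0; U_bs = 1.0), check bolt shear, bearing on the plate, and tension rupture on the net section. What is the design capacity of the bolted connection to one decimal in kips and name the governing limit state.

Bolt shear: A_b = π(0.75)²/4 = 0.44179 in². φR_n = 0.75 × 54 × 0.44179 × 8 × 1 = 143.1 kips.
Bearing (0.375 in plate, F_u = 65 ksi): end bolts L_c = 1.1875 − 0.8125/2 = 0.78125, R_n = min(1.2×0.78125×0.375×65, 2.4×0.75×0.375×65) = 22.852 kips/bolt; interior L_c = 2.0625 − 0.8125 = 1.25, R_n = 36.563 kips/bolt. φR_n = 0.75 × (2×22.852 + 6×36.563) = 198.8 kips.
Tension rupture (net): A_n = (8.4375 − 2×0.875)×0.375 = 2.5078 in² (U = 1.0, A_e = A_n). φR_n = 0.75 × 65 × 2.5078 = 122.3 kips.
Governing: min(143.1, 198.8, 122.3) = 122.3 kips → net-section rupture.

122.3 kips (net-section rupture governs)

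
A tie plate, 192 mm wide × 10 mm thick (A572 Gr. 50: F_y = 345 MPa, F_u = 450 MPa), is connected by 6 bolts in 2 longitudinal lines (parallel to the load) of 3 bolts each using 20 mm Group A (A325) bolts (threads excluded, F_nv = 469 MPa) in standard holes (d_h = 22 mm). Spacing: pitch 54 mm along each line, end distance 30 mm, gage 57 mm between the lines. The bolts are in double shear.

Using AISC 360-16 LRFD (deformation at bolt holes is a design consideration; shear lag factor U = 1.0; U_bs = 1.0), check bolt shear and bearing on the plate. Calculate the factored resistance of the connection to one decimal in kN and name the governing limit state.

Bolt shear: A_b = π(20)²/4 = 314.16 mm². φR_n = 0.75 × 469 × 314.16 × 6 × 2 = 1326.1 kN.
Bearing (10 mm plate, F_u = 450 MPa): end bolts L_c = 30 − 22/2 = 19, R_n = min(1.2×19×10×450, 2.4×20×10×450) = 102.6 kN/bolt; interior L_c = 54 − 22 = 32, R_n = 172.8 kN/bolt. φR_n = 0.75 × (2×102.6 + 4×172.8) = 672.3 kN.
Governing: min(1326.1, 672.3) = 672.3 kN → bearing.

672.3 kN (bearing governs)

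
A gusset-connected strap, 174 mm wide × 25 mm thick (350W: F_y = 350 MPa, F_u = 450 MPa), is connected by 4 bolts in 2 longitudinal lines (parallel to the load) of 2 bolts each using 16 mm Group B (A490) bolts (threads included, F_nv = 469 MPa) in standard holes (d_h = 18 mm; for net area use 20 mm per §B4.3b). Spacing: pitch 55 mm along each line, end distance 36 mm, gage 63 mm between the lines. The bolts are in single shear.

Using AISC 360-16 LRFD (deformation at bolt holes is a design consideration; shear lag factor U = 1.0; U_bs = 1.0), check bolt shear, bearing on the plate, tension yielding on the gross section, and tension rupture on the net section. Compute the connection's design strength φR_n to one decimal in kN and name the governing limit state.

Bolt shear: A_b = π(16)²/4 = 201.06 mm². φR_n = 0.75 × 469 × 201.06 × 4 × 1 = 282.9 kN.
Bearing (25 mm plate, F_u = 450 MPa): end bolts L_c = 36 − 18/2 = 27, R_n = min(1.2×27×25×450, 2.4×16×25×450) = 364.5 kN/bolt; interior L_c = 55 − 18 = 37, R_n = 432 kN/bolt. φR_n = 0.75 × (2×364.5 + 2×432) = 1194.8 kN.
Tension yield (gross): A_g = 174×25 = 4350 mm². φR_n = 0.90 × 350 × 4350 = 1370.3 kN.
Tension rupture (net): A_n = (174 − 2×20)×25 = 3350 mm² (U = 1.0, A_e = A_n). φR_n = 0.75 × 450 × 3350 = 1130.6 kN.
Governing: min(282.9, 1194.8, 1370.3, 1130.6) = 282.9 kN → bolt shear.

282.9 kN (bolt shear governs)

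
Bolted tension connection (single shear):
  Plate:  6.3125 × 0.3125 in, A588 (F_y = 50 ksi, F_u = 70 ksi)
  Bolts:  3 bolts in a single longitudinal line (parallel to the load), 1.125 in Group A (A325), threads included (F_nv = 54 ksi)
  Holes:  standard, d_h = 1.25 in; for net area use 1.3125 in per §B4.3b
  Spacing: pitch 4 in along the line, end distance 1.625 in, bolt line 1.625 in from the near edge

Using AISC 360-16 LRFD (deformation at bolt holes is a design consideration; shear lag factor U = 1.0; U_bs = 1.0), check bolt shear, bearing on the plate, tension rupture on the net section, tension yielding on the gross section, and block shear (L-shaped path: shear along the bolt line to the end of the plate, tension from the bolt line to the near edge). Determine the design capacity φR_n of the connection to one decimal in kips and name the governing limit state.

78.3 kips (block shear governs)

Bolt shear: A_b = π(1.125)²/4 = 0.99402 in². φR_n = 0.75 × 54 × 0.99402 × 3 × 1 = 120.8 kips.
Bearing (0.3125 in plate, F_u = 70 ksi): end bolts L_c = 1.625 − 1.25/2 = 1, R_n = min(1.2×1×0.3125×70, 2.4×1.125×0.3125×70) = 26.25 kips/bolt; interior L_c = 4 − 1.25 = 2.75, R_n = 59.063 kips/bolt. φR_n = 0.75 × (1×26.25 + 2×59.063) = 108.3 kips.
Tension rupture (net): A_n = (6.3125 − 1×1.3125)×0.3125 = 1.5625 in² (U = 1.0, A_e = A_n). φR_n = 0.75 × 70 × 1.5625 = 82.0 kips.
Tension yield (gross): A_g = 6.3125×0.3125 = 1.9727 in². φR_n = 0.90 × 50 × 1.9727 = 88.8 kips.
Block shear: shear path 1×[1.625+2×4] = 1×9.625 in, A_gv = 3.0078, A_nv = 1×(9.625 − 2.5×1.3125)×0.3125 = 1.9824 in²; tension to near edge: (1.625 − 0.5×1.3125)×0.3125 = 0.30273 in². R_n = min(0.6×70×1.9824, 0.6×50×3.0078) + 1.0×70×0.30273 = min(83.261, 90.234) + 21.191 = 104.45 kips. φR_n = 0.75 × 104.45 = 78.3 kips.
Governing: min(120.8, 108.3, 82.0, 88.8, 78.3) = 78.3 kips → block shear.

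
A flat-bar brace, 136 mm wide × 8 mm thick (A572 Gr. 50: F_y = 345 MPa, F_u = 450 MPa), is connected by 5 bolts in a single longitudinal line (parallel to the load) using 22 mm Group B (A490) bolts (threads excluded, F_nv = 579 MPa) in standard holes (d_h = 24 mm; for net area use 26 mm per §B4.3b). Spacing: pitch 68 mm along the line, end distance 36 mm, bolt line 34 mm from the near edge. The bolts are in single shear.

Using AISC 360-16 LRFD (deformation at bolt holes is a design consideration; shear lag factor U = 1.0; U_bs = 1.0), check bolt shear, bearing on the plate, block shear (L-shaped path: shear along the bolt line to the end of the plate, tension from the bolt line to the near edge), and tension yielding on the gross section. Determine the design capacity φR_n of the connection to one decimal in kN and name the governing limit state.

Bolt shear: A_b = π(22)²/4 = 380.13 mm². φR_n = 0.75 × 579 × 380.13 × 5 × 1 = 825.4 kN.
Bearing (8 mm plate, F_u = 450 MPa): end bolts L_c = 36 − 24/2 = 24, R_n = min(1.2×24×8×450, 2.4×22×8×450) = 103.68 kN/bolt; interior L_c = 68 − 24 = 44, R_n = 190.08 kN/bolt. φR_n = 0.75 × (1×103.68 + 4×190.08) = 648.0 kN.
Block shear: shear path 1×[36+4×68] = 1×308 mm, A_gv = 2464, A_nv = 1×(308 − 4.5×26)×8 = 1528 mm²; tension to near edge: (34 − 0.5×26)×8 = 168 mm². R_n = min(0.6×450×1528, 0.6×345×2464) + 1.0×450×168 = min(412.56, 510.05) + 75.6 = 488.16 kN. φR_n = 0.75 × 488.16 = 366.1 kN.
Tension yield (gross): A_g = 136×8 = 1088 mm². φR_n = 0.90 × 345 × 1088 = 337.8 kN.
Governing: min(825.4, 648.0, 366.1, 337.8) = 337.8 kN → gross-section yield.

337.8 kN (gross-section yield governs)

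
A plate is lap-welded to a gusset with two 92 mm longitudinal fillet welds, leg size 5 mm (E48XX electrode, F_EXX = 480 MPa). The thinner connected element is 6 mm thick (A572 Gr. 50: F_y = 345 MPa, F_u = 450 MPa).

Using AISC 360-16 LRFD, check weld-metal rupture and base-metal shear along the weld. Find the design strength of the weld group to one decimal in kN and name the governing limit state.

140.5 kN (weld metal governs)

Weld metal: throat = 0.707×5 = 3.535 mm, L = 2×92 = 184 mm. φR_n = 0.75 × 0.6 × 480 × 3.535 × 184 = 140.5 kN.
Base metal shear (6 mm plate): yield φR_n = 1.0×0.6×345×6×184 = 228.5 kN; rupture φR_n = 0.75×0.6×450×6×184 = 223.6 kN; take 223.6 kN (rupture).
Governing: min(140.5, 223.6) = 140.5 kN → weld metal.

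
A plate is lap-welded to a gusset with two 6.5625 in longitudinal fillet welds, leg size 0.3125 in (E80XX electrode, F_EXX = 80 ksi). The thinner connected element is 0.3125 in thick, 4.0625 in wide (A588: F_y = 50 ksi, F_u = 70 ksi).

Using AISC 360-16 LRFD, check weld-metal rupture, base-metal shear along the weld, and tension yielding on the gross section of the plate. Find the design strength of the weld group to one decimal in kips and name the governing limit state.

57.1 kips (gross-section yield governs)

Weld metal: throat = 0.707×0.3125 = 0.22094 in, L = 2×6.5625 = 13.125 in. φR_n = 0.75 × 0.6 × 80 × 0.22094 × 13.125 = 104.4 kips.
Base metal shear (0.3125 in plate): yield φR_n = 1.0×0.6×50×0.3125×13.125 = 123.0 kips; rupture φR_n = 0.75×0.6×70×0.3125×13.125 = 129.2 kips; take 123.0 kips (yield).
Tension yield (gross): A_g = 4.0625×0.3125 = 1.2695 in². φR_n = 0.90 × 50 × 1.2695 = 57.1 kips.
Governing: min(104.4, 123.0, 57.1) = 57.1 kips → gross-section yield.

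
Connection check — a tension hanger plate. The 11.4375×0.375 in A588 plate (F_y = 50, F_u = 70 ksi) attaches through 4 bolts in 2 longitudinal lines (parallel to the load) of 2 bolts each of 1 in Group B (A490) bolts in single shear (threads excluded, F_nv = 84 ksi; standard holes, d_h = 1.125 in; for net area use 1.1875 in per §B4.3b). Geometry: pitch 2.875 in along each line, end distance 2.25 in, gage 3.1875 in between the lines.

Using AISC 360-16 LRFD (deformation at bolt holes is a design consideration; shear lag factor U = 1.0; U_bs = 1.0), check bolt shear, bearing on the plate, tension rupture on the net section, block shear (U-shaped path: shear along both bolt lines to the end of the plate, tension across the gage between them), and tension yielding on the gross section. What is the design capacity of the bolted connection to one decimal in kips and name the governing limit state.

Bolt shear: A_b = π(1)²/4 = 0.7854 in². φR_n = 0.75 × 84 × 0.7854 × 4 × 1 = 197.9 kips.
Bearing (0.375 in plate, F_u = 70 ksi): end bolts L_c = 2.25 − 1.125/2 = 1.6875, R_n = min(1.2×1.6875×0.375×70, 2.4×1×0.375×70) = 53.156 kips/bolt; interior L_c = 2.875 − 1.125 = 1.75, R_n = 55.125 kips/bolt. φR_n = 0.75 × (2×53.156 + 2×55.125) = 162.4 kips.
Tension rupture (net): A_n = (11.4375 − 2×1.1875)×0.375 = 3.3984 in² (U = 1.0, A_e = A_n). φR_n = 0.75 × 70 × 3.3984 = 178.4 kips.
Block shear: shear path 2×[2.25+1×2.875] = 2×5.125 in, A_gv = 3.8438, A_nv = 2×(5.125 − 1.5×1.1875)×0.375 = 2.5078 in²; tension across gage: (3.1875 − 1×1.1875)×0.375 = 0.75 in². R_n = min(0.6×70×2.5078, 0.6×50×3.8438) + 1.0×70×0.75 = min(105.33, 115.31) + 52.5 = 157.83 kips. φR_n = 0.75 × 157.83 = 118.4 kips.
Tension yield (gross): A_g = 11.4375×0.375 = 4.2891 in². φR_n = 0.90 × 50 × 4.2891 = 193.0 kips.
Governing: min(197.9, 162.4, 178.4, 118.4, 193.0) = 118.4 kips → block shear.

118.4 kips (block shear governs)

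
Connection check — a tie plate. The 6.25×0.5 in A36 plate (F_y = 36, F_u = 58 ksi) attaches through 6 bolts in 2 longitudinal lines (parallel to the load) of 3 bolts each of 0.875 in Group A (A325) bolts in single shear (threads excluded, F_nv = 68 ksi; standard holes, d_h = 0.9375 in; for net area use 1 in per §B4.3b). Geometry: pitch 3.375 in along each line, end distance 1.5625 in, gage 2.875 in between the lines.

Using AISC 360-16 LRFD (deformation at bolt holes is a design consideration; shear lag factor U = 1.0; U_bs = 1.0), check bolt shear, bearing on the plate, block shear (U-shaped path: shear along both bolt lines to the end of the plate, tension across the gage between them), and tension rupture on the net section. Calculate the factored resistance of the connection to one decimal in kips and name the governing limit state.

Bolt shear: A_b = π(0.875)²/4 = 0.60132 in². φR_n = 0.75 × 68 × 0.60132 × 6 × 1 = 184.0 kips.
Bearing (0.5 in plate, F_u = 58 ksi): end bolts L_c = 1.5625 − 0.9375/2 = 1.09375, R_n = min(1.2×1.09375×0.5×58, 2.4×0.875×0.5×58) = 38.063 kips/bolt; interior L_c = 3.375 − 0.9375 = 2.4375, R_n = 60.9 kips/bolt. φR_n = 0.75 × (2×38.063 + 4×60.9) = 239.8 kips.
Block shear: shear path 2×[1.5625+2×3.375] = 2×8.3125 in, A_gv = 8.3125, A_nv = 2×(8.3125 − 2.5×1)×0.5 = 5.8125 in²; tension across gage: (2.875 − 1×1)×0.5 = 0.9375 in². R_n = min(0.6×58×5.8125, 0.6×36×8.3125) + 1.0×58×0.9375 = min(202.28, 179.55) + 54.375 = 233.93 kips. φR_n = 0.75 × 233.93 = 175.4 kips.
Tension rupture (net): A_n = (6.25 − 2×1)×0.5 = 2.125 in² (U = 1.0, A_e = A_n). φR_n = 0.75 × 58 × 2.125 = 92.4 kips.
Governing: min(184.0, 239.8, 175.4, 92.4) = 92.4 kips → net-section rupture.

92.4 kips (net-section rupture governs)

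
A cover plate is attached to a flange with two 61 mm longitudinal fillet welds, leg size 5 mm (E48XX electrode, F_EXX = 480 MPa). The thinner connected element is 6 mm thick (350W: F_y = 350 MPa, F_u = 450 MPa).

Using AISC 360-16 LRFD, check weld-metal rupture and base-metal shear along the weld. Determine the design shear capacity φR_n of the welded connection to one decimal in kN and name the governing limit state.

Weld metal: throat = 0.707×5 = 3.535 mm, L = 2×61 = 122 mm. φR_n = 0.75 × 0.6 × 480 × 3.535 × 122 = 93.2 kN.
Base metal shear (6 mm plate): yield φR_n = 1.0×0.6×350×6×122 = 153.7 kN; rupture φR_n = 0.75×0.6×450×6×122 = 148.2 kN; take 148.2 kN (rupture).
Governing: min(93.2, 148.2) = 93.2 kN → weld metal.

93.2 kN (weld metal governs)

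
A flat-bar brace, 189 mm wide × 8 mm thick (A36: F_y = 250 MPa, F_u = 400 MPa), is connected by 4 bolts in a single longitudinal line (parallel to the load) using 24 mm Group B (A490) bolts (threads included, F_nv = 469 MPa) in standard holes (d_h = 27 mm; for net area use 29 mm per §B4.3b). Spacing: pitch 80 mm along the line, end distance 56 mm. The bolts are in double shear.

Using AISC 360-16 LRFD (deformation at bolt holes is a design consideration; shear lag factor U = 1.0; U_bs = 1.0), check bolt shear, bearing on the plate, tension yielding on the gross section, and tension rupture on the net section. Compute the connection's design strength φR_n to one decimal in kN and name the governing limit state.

Bolt shear: A_b = π(24)²/4 = 452.39 mm². φR_n = 0.75 × 469 × 452.39 × 4 × 2 = 1273.0 kN.
Bearing (8 mm plate, F_u = 400 MPa): end bolts L_c = 56 − 27/2 = 42.5, R_n = min(1.2×42.5×8×400, 2.4×24×8×400) = 163.2 kN/bolt; interior L_c = 80 − 27 = 53, R_n = 184.32 kN/bolt. φR_n = 0.75 × (1×163.2 + 3×184.32) = 537.1 kN.
Tension yield (gross): A_g = 189×8 = 1512 mm². φR_n = 0.90 × 250 × 1512 = 340.2 kN.
Tension rupture (net): A_n = (189 − 1×29)×8 = 1280 mm² (U = 1.0, A_e = A_n). φR_n = 0.75 × 400 × 1280 = 384.0 kN.
Governing: min(1273.0, 537.1, 340.2, 384.0) = 340.2 kN → gross-section yield.

340.2 kN (gross-section yield governs)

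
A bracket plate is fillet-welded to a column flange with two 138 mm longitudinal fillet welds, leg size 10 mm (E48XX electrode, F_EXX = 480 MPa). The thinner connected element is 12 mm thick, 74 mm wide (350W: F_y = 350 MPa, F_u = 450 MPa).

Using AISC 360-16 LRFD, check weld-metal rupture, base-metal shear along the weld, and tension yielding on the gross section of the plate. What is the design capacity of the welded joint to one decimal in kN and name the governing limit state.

279.7 kN (gross-section yield governs)

Weld metal: throat = 0.707×10 = 7.07 mm, L = 2×138 = 276 mm. φR_n = 0.75 × 0.6 × 480 × 7.07 × 276 = 421.5 kN.
Base metal shear (12 mm plate): yield φR_n = 1.0×0.6×350×12×276 = 695.5 kN; rupture φR_n = 0.75×0.6×450×12×276 = 670.7 kN; take 670.7 kN (rupture).
Tension yield (gross): A_g = 74×12 = 888 mm². φR_n = 0.90 × 350 × 888 = 279.7 kN.
Governing: min(421.5, 670.7, 279.7) = 279.7 kN → gross-section yield.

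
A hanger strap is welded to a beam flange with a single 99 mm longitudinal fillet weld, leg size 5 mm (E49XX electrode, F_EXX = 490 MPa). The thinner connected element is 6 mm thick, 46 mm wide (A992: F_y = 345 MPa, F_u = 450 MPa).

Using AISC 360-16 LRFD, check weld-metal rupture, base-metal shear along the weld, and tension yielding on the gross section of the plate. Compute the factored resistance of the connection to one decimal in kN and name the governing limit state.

77.2 kN (weld metal governs)

Weld metal: throat = 0.707×5 = 3.535 mm, L = 99 mm. φR_n = 0.75 × 0.6 × 490 × 3.535 × 99 = 77.2 kN.
Base metal shear (6 mm plate): yield φR_n = 1.0×0.6×345×6×99 = 123.0 kN; rupture φR_n = 0.75×0.6×450×6×99 = 120.3 kN; take 120.3 kN (rupture).
Tension yield (gross): A_g = 46×6 = 276 mm². φR_n = 0.90 × 345 × 276 = 85.7 kN.
Governing: min(77.2, 120.3, 85.7) = 77.2 kN → weld metal.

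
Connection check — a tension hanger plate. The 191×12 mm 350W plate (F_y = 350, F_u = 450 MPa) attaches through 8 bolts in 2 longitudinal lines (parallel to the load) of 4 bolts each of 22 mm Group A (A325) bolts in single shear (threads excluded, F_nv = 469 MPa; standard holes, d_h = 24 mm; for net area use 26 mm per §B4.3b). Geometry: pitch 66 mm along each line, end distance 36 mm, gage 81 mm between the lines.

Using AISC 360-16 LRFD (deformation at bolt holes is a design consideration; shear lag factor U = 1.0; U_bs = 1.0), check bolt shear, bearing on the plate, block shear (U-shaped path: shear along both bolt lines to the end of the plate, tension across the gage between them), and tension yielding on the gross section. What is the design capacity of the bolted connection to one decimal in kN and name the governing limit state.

Bolt shear: A_b = π(22)²/4 = 380.13 mm². φR_n = 0.75 × 469 × 380.13 × 8 × 1 = 1069.7 kN.
Bearing (12 mm plate, F_u = 450 MPa): end bolts L_c = 36 − 24/2 = 24, R_n = min(1.2×24×12×450, 2.4×22×12×450) = 155.52 kN/bolt; interior L_c = 66 − 24 = 42, R_n = 272.16 kN/bolt. φR_n = 0.75 × (2×155.52 + 6×272.16) = 1458.0 kN.
Block shear: shear path 2×[36+3×66] = 2×234 mm, A_gv = 5616, A_nv = 2×(234 − 3.5×26)×12 = 3432 mm²; tension across gage: (81 − 1×26)×12 = 660 mm². R_n = min(0.6×450×3432, 0.6×350×5616) + 1.0×450×660 = min(926.64, 1179.4) + 297 = 1223.6 kN. φR_n = 0.75 × 1223.6 = 917.7 kN.
Tension yield (gross): A_g = 191×12 = 2292 mm². φR_n = 0.90 × 350 × 2292 = 722.0 kN.
Governing: min(1069.7, 1458.0, 917.7, 722.0) = 722.0 kN → gross-section yield.

722.0 kN (gross-section yield governs)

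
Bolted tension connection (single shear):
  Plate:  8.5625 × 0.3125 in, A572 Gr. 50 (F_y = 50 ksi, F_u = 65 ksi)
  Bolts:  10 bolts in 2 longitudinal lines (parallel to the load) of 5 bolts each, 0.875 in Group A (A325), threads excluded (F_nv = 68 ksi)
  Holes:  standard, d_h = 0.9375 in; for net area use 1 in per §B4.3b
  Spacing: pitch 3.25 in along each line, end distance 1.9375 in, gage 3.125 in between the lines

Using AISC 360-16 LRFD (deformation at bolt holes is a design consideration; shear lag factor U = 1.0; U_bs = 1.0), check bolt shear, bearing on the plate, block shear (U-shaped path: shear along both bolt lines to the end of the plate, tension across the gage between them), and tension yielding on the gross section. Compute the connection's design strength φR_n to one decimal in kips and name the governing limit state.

120.4 kips (gross-section yield governs)

Bolt shear: A_b = π(0.875)²/4 = 0.60132 in². φR_n = 0.75 × 68 × 0.60132 × 10 × 1 = 306.7 kips.
Bearing (0.3125 in plate, F_u = 65 ksi): end bolts L_c = 1.9375 − 0.9375/2 = 1.46875, R_n = min(1.2×1.46875×0.3125×65, 2.4×0.875×0.3125×65) = 35.801 kips/bolt; interior L_c = 3.25 − 0.9375 = 2.3125, R_n = 42.656 kips/bolt. φR_n = 0.75 × (2×35.801 + 8×42.656) = 309.6 kips.
Block shear: shear path 2×[1.9375+4×3.25] = 2×14.9375 in, A_gv = 9.3359, A_nv = 2×(14.9375 − 4.5×1)×0.3125 = 6.5234 in²; tension across gage: (3.125 − 1×1)×0.3125 = 0.66406 in². R_n = min(0.6×65×6.5234, 0.6×50×9.3359) + 1.0×65×0.66406 = min(254.41, 280.08) + 43.164 = 297.57 kips. φR_n = 0.75 × 297.57 = 223.2 kips.
Tension yield (gross): A_g = 8.5625×0.3125 = 2.6758 in². φR_n = 0.90 × 50 × 2.6758 = 120.4 kips.
Governing: min(306.7, 309.6, 223.2, 120.4) = 120.4 kips → gross-section yield.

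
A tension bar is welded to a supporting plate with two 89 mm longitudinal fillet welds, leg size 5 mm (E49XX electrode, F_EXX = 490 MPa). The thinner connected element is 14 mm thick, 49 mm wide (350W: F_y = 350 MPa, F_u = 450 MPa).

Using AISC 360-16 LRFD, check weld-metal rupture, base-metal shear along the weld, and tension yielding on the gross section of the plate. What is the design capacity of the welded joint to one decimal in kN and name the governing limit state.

Weld metal: throat = 0.707×5 = 3.535 mm, L = 2×89 = 178 mm. φR_n = 0.75 × 0.6 × 490 × 3.535 × 178 = 138.7 kN.
Base metal shear (14 mm plate): yield φR_n = 1.0×0.6×350×14×178 = 523.3 kN; rupture φR_n = 0.75×0.6×450×14×178 = 504.6 kN; take 504.6 kN (rupture).
Tension yield (gross): A_g = 49×14 = 686 mm². φR_n = 0.90 × 350 × 686 = 216.1 kN.
Governing: min(138.7, 504.6, 216.1) = 138.7 kN → weld metal.

138.7 kN (weld metal governs)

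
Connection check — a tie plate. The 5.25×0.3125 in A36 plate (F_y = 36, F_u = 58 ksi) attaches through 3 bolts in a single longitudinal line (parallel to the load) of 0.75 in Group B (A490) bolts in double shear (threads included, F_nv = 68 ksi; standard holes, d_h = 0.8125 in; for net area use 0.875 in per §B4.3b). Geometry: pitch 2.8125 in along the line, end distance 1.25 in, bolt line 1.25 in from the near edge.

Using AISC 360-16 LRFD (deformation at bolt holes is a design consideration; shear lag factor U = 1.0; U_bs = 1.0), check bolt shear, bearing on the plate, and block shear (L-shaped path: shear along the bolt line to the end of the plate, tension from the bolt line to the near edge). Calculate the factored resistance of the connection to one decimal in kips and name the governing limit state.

Bolt shear: A_b = π(0.75)²/4 = 0.44179 in². φR_n = 0.75 × 68 × 0.44179 × 3 × 2 = 135.2 kips.
Bearing (0.3125 in plate, F_u = 58 ksi): end bolts L_c = 1.25 − 0.8125/2 = 0.84375, R_n = min(1.2×0.84375×0.3125×58, 2.4×0.75×0.3125×58) = 18.352 kips/bolt; interior L_c = 2.8125 − 0.8125 = 2, R_n = 32.625 kips/bolt. φR_n = 0.75 × (1×18.352 + 2×32.625) = 62.7 kips.
Block shear: shear path 1×[1.25+2×2.8125] = 1×6.875 in, A_gv = 2.1484, A_nv = 1×(6.875 − 2.5×0.875)×0.3125 = 1.4648 in²; tension to near edge: (1.25 − 0.5×0.875)×0.3125 = 0.25391 in². R_n = min(0.6×58×1.4648, 0.6×36×2.1484) + 1.0×58×0.25391 = min(50.975, 46.405) + 14.727 = 61.132 kips. φR_n = 0.75 × 61.132 = 45.8 kips.
Governing: min(135.2, 62.7, 45.8) = 45.8 kips → block shear.

45.8 kips (block shear governs)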